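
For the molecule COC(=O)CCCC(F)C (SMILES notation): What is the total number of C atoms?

7

Count every carbon token in the SMILES (each C, including those in ring-closure positions and inside branches).
Carbon count: 7.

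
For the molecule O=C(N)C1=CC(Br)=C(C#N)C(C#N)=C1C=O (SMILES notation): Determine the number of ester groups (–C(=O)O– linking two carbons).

Scan the SMILES for the ester motif — none present.
Groups that are present: 1 aldehyde, 1 amide, 2 nitrile.

0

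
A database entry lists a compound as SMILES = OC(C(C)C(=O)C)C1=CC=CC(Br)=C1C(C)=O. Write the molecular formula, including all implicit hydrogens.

Walk through each heavy atom and fill implicit hydrogens from standard valence (C 4, N 3, O 2, S 2, halogen 1):
  atom 1: O, bond orders sum to 1 (valence 2) → 1 H
  atom 2: C, bond orders sum to 3 (valence 4) → 1 H
  atom 3: C, bond orders sum to 3 (valence 4) → 1 H
  atom 4: C, bond orders sum to 1 (valence 4) → 3 H
  atom 5: C, bond orders sum to 4 (valence 4) → 0 H
  atom 6: O, bond orders sum to 2 (valence 2) → 0 H
  atom 7: C, bond orders sum to 1 (valence 4) → 3 H
  atom 8: C, bond orders sum to 4 (valence 4) → 0 H
  atom 9: C, bond orders sum to 3 (valence 4) → 1 H
  atom 10: C, bond orders sum to 3 (valence 4) → 1 H
  atom 11: C, bond orders sum to 3 (valence 4) → 1 H
  atom 12: C, bond orders sum to 4 (valence 4) → 0 H
  atom 13: Br (halogen, monovalent) → 0 H
  atom 14: C, bond orders sum to 4 (valence 4) → 0 H
  atom 15: C, bond orders sum to 4 (valence 4) → 0 H
  atom 16: C, bond orders sum to 1 (valence 4) → 3 H
  atom 17: O, bond orders sum to 2 (valence 2) → 0 H
Totals → C:13, H:15, Br:1, O:3.

C13H15BrO3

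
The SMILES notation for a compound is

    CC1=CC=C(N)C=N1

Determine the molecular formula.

Walk through each heavy atom and fill implicit hydrogens from standard valence (C 4, N 3, O 2, S 2, halogen 1):
  atom 1: C, bond orders sum to 1 (valence 4) → 3 H
  atom 2: C, bond orders sum to 4 (valence 4) → 0 H
  atom 3: C, bond orders sum to 3 (valence 4) → 1 H
  atom 4: C, bond orders sum to 3 (valence 4) → 1 H
  atom 5: C, bond orders sum to 4 (valence 4) → 0 H
  atom 6: N, bond orders sum to 1 (valence 3) → 2 H
  atom 7: C, bond orders sum to 3 (valence 4) → 1 H
  atom 8: N, bond orders sum to 3 (valence 3) → 0 H
Totals → C:6, H:8, N:2.
In Hill order: C6H8N2.

C6H8N2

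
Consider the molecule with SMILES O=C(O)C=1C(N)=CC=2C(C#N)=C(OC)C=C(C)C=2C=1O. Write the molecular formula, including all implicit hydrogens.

Walk through each heavy atom and fill implicit hydrogens from standard valence (C 4, N 3, O 2, S 2, halogen 1):
  atom 1: O, bond orders sum to 2 (valence 2) → 0 H
  atom 2: C, bond orders sum to 4 (valence 4) → 0 H
  atom 3: O, bond orders sum to 1 (valence 2) → 1 H
  atom 4: C, bond orders sum to 4 (valence 4) → 0 H
  atom 5: C, bond orders sum to 4 (valence 4) → 0 H
  atom 6: N, bond orders sum to 1 (valence 3) → 2 H
  atom 7: C, bond orders sum to 3 (valence 4) → 1 H
  atom 8: C, bond orders sum to 4 (valence 4) → 0 H
  atom 9: C, bond orders sum to 4 (valence 4) → 0 H
  atom 10: C, bond orders sum to 4 (valence 4) → 0 H
  atom 11: N, bond orders sum to 3 (valence 3) → 0 H
  atom 12: C, bond orders sum to 4 (valence 4) → 0 H
  atom 13: O, bond orders sum to 2 (valence 2) → 0 H
  atom 14: C, bond orders sum to 1 (valence 4) → 3 H
  atom 15: C, bond orders sum to 3 (valence 4) → 1 H
  atom 16: C, bond orders sum to 4 (valence 4) → 0 H
  atom 17: C, bond orders sum to 1 (valence 4) → 3 H
  atom 18: C, bond orders sum to 4 (valence 4) → 0 H
  atom 19: C, bond orders sum to 4 (valence 4) → 0 H
  atom 20: O, bond orders sum to 1 (valence 2) → 1 H
Totals → C:14, H:12, N:2, O:4.
In Hill order: C14H12N2O4.

C14H12N2O4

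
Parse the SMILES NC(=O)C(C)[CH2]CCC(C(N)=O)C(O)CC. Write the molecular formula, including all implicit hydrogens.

Walk through each heavy atom and fill implicit hydrogens from standard valence (C 4, N 3, O 2, S 2, halogen 1):
  atom 1: N, bond orders sum to 1 (valence 3) → 2 H
  atom 2: C, bond orders sum to 4 (valence 4) → 0 H
  atom 3: O, bond orders sum to 2 (valence 2) → 0 H
  atom 4: C, bond orders sum to 3 (valence 4) → 1 H
  atom 5: C, bond orders sum to 1 (valence 4) → 3 H
  atom 6: C with explicit H count 2
  atom 7: C, bond orders sum to 2 (valence 4) → 2 H
  atom 8: C, bond orders sum to 2 (valence 4) → 2 H
  atom 9: C, bond orders sum to 3 (valence 4) → 1 H
  atom 10: C, bond orders sum to 4 (valence 4) → 0 H
  atom 11: N, bond orders sum to 1 (valence 3) → 2 H
  atom 12: O, bond orders sum to 2 (valence 2) → 0 H
  atom 13: C, bond orders sum to 3 (valence 4) → 1 H
  atom 14: O, bond orders sum to 1 (valence 2) → 1 H
  atom 15: C, bond orders sum to 2 (valence 4) → 2 H
  atom 16: C, bond orders sum to 1 (valence 4) → 3 H
Totals → C:11, H:22, N:2, O:3.

C11H22N2O3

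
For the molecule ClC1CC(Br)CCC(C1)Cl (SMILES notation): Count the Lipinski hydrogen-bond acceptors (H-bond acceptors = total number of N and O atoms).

0

N atoms: 0; O atoms: 0.
Lipinski HBA = 0 + 0 = 0.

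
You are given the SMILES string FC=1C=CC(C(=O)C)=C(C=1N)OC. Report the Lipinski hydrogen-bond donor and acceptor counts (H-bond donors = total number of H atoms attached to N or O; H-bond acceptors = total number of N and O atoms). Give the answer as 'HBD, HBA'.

2, 3

Donors: find every N or O and count the H atoms it carries.
  atom 7 (O): bond orders sum to 2 → 0 H
  atom 11 (N): bond orders sum to 1 → 2 H
  atom 12 (O): bond orders sum to 2 → 0 H
Lipinski HBD = 2.
Acceptors: N atoms = 1, O atoms = 2 → HBA = 3.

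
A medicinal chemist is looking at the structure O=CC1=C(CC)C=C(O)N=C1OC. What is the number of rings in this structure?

In SMILES, each pair of matching ring-closure digits denotes one ring-closing bond; the number of such bonds equals the number of independent rings.
Ring-closure bonds here: 1.

1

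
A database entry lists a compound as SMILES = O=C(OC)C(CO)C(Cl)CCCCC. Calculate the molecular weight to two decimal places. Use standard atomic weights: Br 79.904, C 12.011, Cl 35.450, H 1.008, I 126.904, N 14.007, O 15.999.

222.71 g/mol

First, the molecular formula is C10H19ClO3 (counting implicit H from valence).
  C: 10 × 12.011 = 120.110
  Cl: 1 × 35.450 = 35.450
  H: 19 × 1.008 = 19.152
  O: 3 × 15.999 = 47.997
Sum: 10×12.011 + 1×35.450 + 19×1.008 + 3×15.999 = 222.709 → 222.71 g/mol.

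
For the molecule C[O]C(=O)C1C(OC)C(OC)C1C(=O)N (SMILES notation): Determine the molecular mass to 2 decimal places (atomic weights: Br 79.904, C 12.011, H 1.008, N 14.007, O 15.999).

217.22 g/mol

First, the molecular formula is C9H15NO5 (counting implicit H from valence).
  C: 9 × 12.011 = 108.099
  H: 15 × 1.008 = 15.120
  N: 1 × 14.007 = 14.007
  O: 5 × 15.999 = 79.995
Sum: 9×12.011 + 15×1.008 + 1×14.007 + 5×15.999 = 217.221 → 217.22 g/mol.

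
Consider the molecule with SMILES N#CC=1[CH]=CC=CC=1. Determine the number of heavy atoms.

8

Every atom symbol written in the SMILES (organic subset) is one heavy atom; implicit H are not written.
Heavy atoms by element → C:7, N:1.
Total: 8.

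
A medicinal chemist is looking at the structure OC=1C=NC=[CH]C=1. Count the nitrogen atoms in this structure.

Scan the SMILES for N atoms (remember two-letter symbols like Cl and Br are single atoms).
Nitrogen count: 1.

1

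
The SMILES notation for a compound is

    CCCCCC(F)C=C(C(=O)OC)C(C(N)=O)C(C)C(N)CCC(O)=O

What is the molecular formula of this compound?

C18H31FN2O5

Walk through each heavy atom and fill implicit hydrogens from standard valence (C 4, N 3, O 2, S 2, halogen 1):
  atom 1: C, bond orders sum to 1 (valence 4) → 3 H
  atom 2: C, bond orders sum to 2 (valence 4) → 2 H
  atom 3: C, bond orders sum to 2 (valence 4) → 2 H
  atom 4: C, bond orders sum to 2 (valence 4) → 2 H
  atom 5: C, bond orders sum to 2 (valence 4) → 2 H
  atom 6: C, bond orders sum to 3 (valence 4) → 1 H
  atom 7: F (halogen, monovalent) → 0 H
  atom 8: C, bond orders sum to 3 (valence 4) → 1 H
  atom 9: C, bond orders sum to 4 (valence 4) → 0 H
  atom 10: C, bond orders sum to 4 (valence 4) → 0 H
  atom 11: O, bond orders sum to 2 (valence 2) → 0 H
  atom 12: O, bond orders sum to 2 (valence 2) → 0 H
  atom 13: C, bond orders sum to 1 (valence 4) → 3 H
  atom 14: C, bond orders sum to 3 (valence 4) → 1 H
  atom 15: C, bond orders sum to 4 (valence 4) → 0 H
  atom 16: N, bond orders sum to 1 (valence 3) → 2 H
  atom 17: O, bond orders sum to 2 (valence 2) → 0 H
  atom 18: C, bond orders sum to 3 (valence 4) → 1 H
  atom 19: C, bond orders sum to 1 (valence 4) → 3 H
  atom 20: C, bond orders sum to 3 (valence 4) → 1 H
  atom 21: N, bond orders sum to 1 (valence 3) → 2 H
  atom 22: C, bond orders sum to 2 (valence 4) → 2 H
  atom 23: C, bond orders sum to 2 (valence 4) → 2 H
  atom 24: C, bond orders sum to 4 (valence 4) → 0 H
  atom 25: O, bond orders sum to 1 (valence 2) → 1 H
  atom 26: O, bond orders sum to 2 (valence 2) → 0 H
Totals → C:18, H:31, F:1, N:2, O:5.
In Hill order: C18H31FN2O5.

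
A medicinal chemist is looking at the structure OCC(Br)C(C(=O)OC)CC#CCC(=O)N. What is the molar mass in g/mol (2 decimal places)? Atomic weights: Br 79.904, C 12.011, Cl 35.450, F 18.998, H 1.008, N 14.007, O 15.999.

292.13 g/mol

First, the molecular formula is C10H14BrNO4 (counting implicit H from valence).
  Br: 1 × 79.904 = 79.904
  C: 10 × 12.011 = 120.110
  H: 14 × 1.008 = 14.112
  N: 1 × 14.007 = 14.007
  O: 4 × 15.999 = 63.996
Sum: 1×79.904 + 10×12.011 + 14×1.008 + 1×14.007 + 4×15.999 = 292.129 → 292.13 g/mol.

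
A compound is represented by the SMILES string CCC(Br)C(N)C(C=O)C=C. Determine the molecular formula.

Walk through each heavy atom and fill implicit hydrogens from standard valence (C 4, N 3, O 2, S 2, halogen 1):
  atom 1: C, bond orders sum to 1 (valence 4) → 3 H
  atom 2: C, bond orders sum to 2 (valence 4) → 2 H
  atom 3: C, bond orders sum to 3 (valence 4) → 1 H
  atom 4: Br (halogen, monovalent) → 0 H
  atom 5: C, bond orders sum to 3 (valence 4) → 1 H
  atom 6: N, bond orders sum to 1 (valence 3) → 2 H
  atom 7: C, bond orders sum to 3 (valence 4) → 1 H
  atom 8: C, bond orders sum to 3 (valence 4) → 1 H
  atom 9: O, bond orders sum to 2 (valence 2) → 0 H
  atom 10: C, bond orders sum to 3 (valence 4) → 1 H
  atom 11: C, bond orders sum to 2 (valence 4) → 2 H
Totals → C:8, H:14, Br:1, N:1, O:1.
In Hill order: C8H14BrNO.

C8H14BrNO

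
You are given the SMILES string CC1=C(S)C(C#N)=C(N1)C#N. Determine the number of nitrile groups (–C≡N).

2

The nitrile motif appears at heavy-atom positions 6, 10 in the SMILES.
Other groups present: 1 thiol.
Nitrile count: 2.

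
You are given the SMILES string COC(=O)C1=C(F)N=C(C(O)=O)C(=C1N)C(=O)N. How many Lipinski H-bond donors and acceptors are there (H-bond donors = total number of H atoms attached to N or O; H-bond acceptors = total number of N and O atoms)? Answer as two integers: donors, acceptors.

Donors: find every N or O and count the H atoms it carries.
  atom 2 (O): bond orders sum to 2 → 0 H
  atom 4 (O): bond orders sum to 2 → 0 H
  atom 8 (N): bond orders sum to 3 → 0 H
  atom 11 (O): bond orders sum to 1 → 1 H
  atom 12 (O): bond orders sum to 2 → 0 H
  atom 15 (N): bond orders sum to 1 → 2 H
  atom 17 (O): bond orders sum to 2 → 0 H
  atom 18 (N): bond orders sum to 1 → 2 H
Lipinski HBD = 5.
Acceptors: N atoms = 3, O atoms = 5 → HBA = 8.

5, 8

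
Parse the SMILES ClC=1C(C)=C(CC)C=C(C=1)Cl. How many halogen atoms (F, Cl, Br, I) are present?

Halogen atoms appear at heavy-atom positions 1, 11 (2×Cl).
Halogen count: 2.

2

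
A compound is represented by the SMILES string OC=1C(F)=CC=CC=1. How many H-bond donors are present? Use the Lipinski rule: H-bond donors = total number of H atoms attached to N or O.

1

Donors: find every N or O and count the H atoms it carries.
  atom 1 (O): bond orders sum to 1 → 1 H
Lipinski HBD = 1.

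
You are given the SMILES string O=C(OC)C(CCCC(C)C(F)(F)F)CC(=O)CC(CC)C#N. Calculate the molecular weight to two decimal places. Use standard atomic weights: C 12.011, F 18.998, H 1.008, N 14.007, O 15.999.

335.37 g/mol

First, the molecular formula is C16H24F3NO3 (counting implicit H from valence).
  C: 16 × 12.011 = 192.176
  F: 3 × 18.998 = 56.994
  H: 24 × 1.008 = 24.192
  N: 1 × 14.007 = 14.007
  O: 3 × 15.999 = 47.997
Sum: 16×12.011 + 3×18.998 + 24×1.008 + 1×14.007 + 3×15.999 = 335.366 → 335.37 g/mol.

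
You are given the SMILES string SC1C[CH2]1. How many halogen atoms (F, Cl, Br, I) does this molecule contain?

Scan the SMILES for the halogen motif — none present.
Groups that are present: 1 thiol.

0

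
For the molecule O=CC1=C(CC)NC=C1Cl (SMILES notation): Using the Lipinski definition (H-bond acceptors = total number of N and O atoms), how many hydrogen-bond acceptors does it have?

N atoms: 1; O atoms: 1.
Lipinski HBA = 1 + 1 = 2.

2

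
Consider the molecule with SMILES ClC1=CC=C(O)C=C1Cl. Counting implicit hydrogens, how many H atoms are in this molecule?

Walk through each heavy atom and fill implicit hydrogens from standard valence (C 4, N 3, O 2, S 2, halogen 1):
  atom 1: Cl (halogen, monovalent) → 0 H
  atom 2: C, bond orders sum to 4 (valence 4) → 0 H
  atom 3: C, bond orders sum to 3 (valence 4) → 1 H
  atom 4: C, bond orders sum to 3 (valence 4) → 1 H
  atom 5: C, bond orders sum to 4 (valence 4) → 0 H
  atom 6: O, bond orders sum to 1 (valence 2) → 1 H
  atom 7: C, bond orders sum to 3 (valence 4) → 1 H
  atom 8: C, bond orders sum to 4 (valence 4) → 0 H
  atom 9: Cl (halogen, monovalent) → 0 H
Total hydrogens: 4.

4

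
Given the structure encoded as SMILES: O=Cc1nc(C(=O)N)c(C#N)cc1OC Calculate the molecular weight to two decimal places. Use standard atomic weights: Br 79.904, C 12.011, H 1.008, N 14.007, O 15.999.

First, the molecular formula is C9H7N3O3 (counting implicit H from valence).
  C: 9 × 12.011 = 108.099
  H: 7 × 1.008 = 7.056
  N: 3 × 14.007 = 42.021
  O: 3 × 15.999 = 47.997
Sum: 9×12.011 + 7×1.008 + 3×14.007 + 3×15.999 = 205.173 → 205.17 g/mol.

205.17 g/mol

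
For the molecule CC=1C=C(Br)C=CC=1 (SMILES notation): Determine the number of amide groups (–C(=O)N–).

Scan the SMILES for the amide motif — none present.

0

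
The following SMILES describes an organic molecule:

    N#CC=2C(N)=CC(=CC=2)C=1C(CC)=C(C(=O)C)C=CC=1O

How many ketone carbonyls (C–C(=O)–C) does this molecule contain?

1

The ketone motif appears at heavy-atom position 15 in the SMILES.
Other groups present: 1 hydroxyl, 1 nitrile, 1 primary amine.
Ketone count: 1.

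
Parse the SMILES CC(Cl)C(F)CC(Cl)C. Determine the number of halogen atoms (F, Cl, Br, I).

3

Halogen atoms appear at heavy-atom positions 3, 5, 8 (2×Cl, 1×F).
Halogen count: 3.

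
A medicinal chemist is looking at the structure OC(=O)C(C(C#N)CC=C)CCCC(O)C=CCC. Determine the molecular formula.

Walk through each heavy atom and fill implicit hydrogens from standard valence (C 4, N 3, O 2, S 2, halogen 1):
  atom 1: O, bond orders sum to 1 (valence 2) → 1 H
  atom 2: C, bond orders sum to 4 (valence 4) → 0 H
  atom 3: O, bond orders sum to 2 (valence 2) → 0 H
  atom 4: C, bond orders sum to 3 (valence 4) → 1 H
  atom 5: C, bond orders sum to 3 (valence 4) → 1 H
  atom 6: C, bond orders sum to 4 (valence 4) → 0 H
  atom 7: N, bond orders sum to 3 (valence 3) → 0 H
  atom 8: C, bond orders sum to 2 (valence 4) → 2 H
  atom 9: C, bond orders sum to 3 (valence 4) → 1 H
  atom 10: C, bond orders sum to 2 (valence 4) → 2 H
  atom 11: C, bond orders sum to 2 (valence 4) → 2 H
  atom 12: C, bond orders sum to 2 (valence 4) → 2 H
  atom 13: C, bond orders sum to 2 (valence 4) → 2 H
  atom 14: C, bond orders sum to 3 (valence 4) → 1 H
  atom 15: O, bond orders sum to 1 (valence 2) → 1 H
  atom 16: C, bond orders sum to 3 (valence 4) → 1 H
  atom 17: C, bond orders sum to 3 (valence 4) → 1 H
  atom 18: C, bond orders sum to 2 (valence 4) → 2 H
  atom 19: C, bond orders sum to 1 (valence 4) → 3 H
Totals → C:15, H:23, N:1, O:3.
In Hill order: C15H23NO3.

C15H23NO3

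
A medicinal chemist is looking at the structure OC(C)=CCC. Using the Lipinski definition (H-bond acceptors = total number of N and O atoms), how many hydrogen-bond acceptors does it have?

1

N atoms: 0; O atoms: 1.
Lipinski HBA = 0 + 1 = 1.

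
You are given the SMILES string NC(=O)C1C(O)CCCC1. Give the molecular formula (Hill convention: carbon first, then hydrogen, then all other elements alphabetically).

Walk through each heavy atom and fill implicit hydrogens from standard valence (C 4, N 3, O 2, S 2, halogen 1):
  atom 1: N, bond orders sum to 1 (valence 3) → 2 H
  atom 2: C, bond orders sum to 4 (valence 4) → 0 H
  atom 3: O, bond orders sum to 2 (valence 2) → 0 H
  atom 4: C, bond orders sum to 3 (valence 4) → 1 H
  atom 5: C, bond orders sum to 3 (valence 4) → 1 H
  atom 6: O, bond orders sum to 1 (valence 2) → 1 H
  atom 7: C, bond orders sum to 2 (valence 4) → 2 H
  atom 8: C, bond orders sum to 2 (valence 4) → 2 H
  atom 9: C, bond orders sum to 2 (valence 4) → 2 H
  atom 10: C, bond orders sum to 2 (valence 4) → 2 H
Totals → C:7, H:13, N:1, O:2.

C7H13NO2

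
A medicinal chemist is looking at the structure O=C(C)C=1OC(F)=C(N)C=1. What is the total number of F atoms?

1

Scan the SMILES for F atoms (remember two-letter symbols like Cl and Br are single atoms).
Fluorine count: 1.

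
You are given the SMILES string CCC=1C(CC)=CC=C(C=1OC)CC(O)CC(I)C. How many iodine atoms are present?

1

Scan the SMILES for I atoms (remember two-letter symbols like Cl and Br are single atoms).
Iodine count: 1.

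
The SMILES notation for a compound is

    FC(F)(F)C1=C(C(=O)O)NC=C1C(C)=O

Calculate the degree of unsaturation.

Molecular formula: C8H6F3NO3.
DoU = (2C + 2 + N − H − X) / 2, where X is the halogen count and O/S are ignored.
    = (2·8 + 2 + 1 − 6 − 3) / 2 = 10 / 2 = 5.

5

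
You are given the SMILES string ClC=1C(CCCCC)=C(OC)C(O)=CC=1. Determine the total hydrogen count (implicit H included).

Walk through each heavy atom and fill implicit hydrogens from standard valence (C 4, N 3, O 2, S 2, halogen 1):
  atom 1: Cl (halogen, monovalent) → 0 H
  atom 2: C, bond orders sum to 4 (valence 4) → 0 H
  atom 3: C, bond orders sum to 4 (valence 4) → 0 H
  atom 4: C, bond orders sum to 2 (valence 4) → 2 H
  atom 5: C, bond orders sum to 2 (valence 4) → 2 H
  atom 6: C, bond orders sum to 2 (valence 4) → 2 H
  atom 7: C, bond orders sum to 2 (valence 4) → 2 H
  atom 8: C, bond orders sum to 1 (valence 4) → 3 H
  atom 9: C, bond orders sum to 4 (valence 4) → 0 H
  atom 10: O, bond orders sum to 2 (valence 2) → 0 H
  atom 11: C, bond orders sum to 1 (valence 4) → 3 H
  atom 12: C, bond orders sum to 4 (valence 4) → 0 H
  atom 13: O, bond orders sum to 1 (valence 2) → 1 H
  atom 14: C, bond orders sum to 3 (valence 4) → 1 H
  atom 15: C, bond orders sum to 3 (valence 4) → 1 H
Total hydrogens: 17.

17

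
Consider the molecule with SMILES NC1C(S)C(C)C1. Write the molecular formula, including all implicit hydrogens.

Walk through each heavy atom and fill implicit hydrogens from standard valence (C 4, N 3, O 2, S 2, halogen 1):
  atom 1: N, bond orders sum to 1 (valence 3) → 2 H
  atom 2: C, bond orders sum to 3 (valence 4) → 1 H
  atom 3: C, bond orders sum to 3 (valence 4) → 1 H
  atom 4: S, bond orders sum to 1 (valence 2) → 1 H
  atom 5: C, bond orders sum to 3 (valence 4) → 1 H
  atom 6: C, bond orders sum to 1 (valence 4) → 3 H
  atom 7: C, bond orders sum to 2 (valence 4) → 2 H
Totals → C:5, H:11, N:1, S:1.
In Hill order: C5H11NS.

C5H11NS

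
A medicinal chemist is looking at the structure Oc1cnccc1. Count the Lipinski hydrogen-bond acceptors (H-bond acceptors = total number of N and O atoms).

2

N atoms: 1; O atoms: 1.
Lipinski HBA = 1 + 1 = 2.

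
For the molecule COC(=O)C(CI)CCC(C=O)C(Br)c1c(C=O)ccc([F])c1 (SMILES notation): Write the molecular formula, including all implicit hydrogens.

Walk through each heavy atom and fill implicit hydrogens from standard valence (C 4, N 3, O 2, S 2, halogen 1); for lowercase aromatic atoms, an aromatic c carries 1 H when it has two neighbours and 0 H with three, and aromatic n carries 0 H:
  atom 1: C, bond orders sum to 1 (valence 4) → 3 H
  atom 2: O, bond orders sum to 2 (valence 2) → 0 H
  atom 3: C, bond orders sum to 4 (valence 4) → 0 H
  atom 4: O, bond orders sum to 2 (valence 2) → 0 H
  atom 5: C, bond orders sum to 3 (valence 4) → 1 H
  atom 6: C, bond orders sum to 2 (valence 4) → 2 H
  atom 7: I (halogen, monovalent) → 0 H
  atom 8: C, bond orders sum to 2 (valence 4) → 2 H
  atom 9: C, bond orders sum to 2 (valence 4) → 2 H
  atom 10: C, bond orders sum to 3 (valence 4) → 1 H
  atom 11: C, bond orders sum to 3 (valence 4) → 1 H
  atom 12: O, bond orders sum to 2 (valence 2) → 0 H
  atom 13: C, bond orders sum to 3 (valence 4) → 1 H
  atom 14: Br (halogen, monovalent) → 0 H
  atom 15: aromatic c, 3 neighbours → 0 H
  atom 16: aromatic c, 3 neighbours → 0 H
  atom 17: C, bond orders sum to 3 (valence 4) → 1 H
  atom 18: O, bond orders sum to 2 (valence 2) → 0 H
  atom 19: aromatic c, 2 neighbours → 1 H
  atom 20: aromatic c, 2 neighbours → 1 H
  atom 21: aromatic c, 3 neighbours → 0 H
  atom 22: F with explicit H count 0
  atom 23: aromatic c, 2 neighbours → 1 H
Totals → C:16, H:17, Br:1, F:1, I:1, O:4.
In Hill order: C16H17BrFIO4.

C16H17BrFIO4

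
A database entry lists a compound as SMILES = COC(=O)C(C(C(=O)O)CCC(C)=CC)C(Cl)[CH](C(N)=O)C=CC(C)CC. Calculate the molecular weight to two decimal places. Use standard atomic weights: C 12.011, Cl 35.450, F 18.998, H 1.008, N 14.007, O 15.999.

401.93 g/mol

First, the molecular formula is C20H32ClNO5 (counting implicit H from valence).
  C: 20 × 12.011 = 240.220
  Cl: 1 × 35.450 = 35.450
  H: 32 × 1.008 = 32.256
  N: 1 × 14.007 = 14.007
  O: 5 × 15.999 = 79.995
Sum: 20×12.011 + 1×35.450 + 32×1.008 + 1×14.007 + 5×15.999 = 401.928 → 401.93 g/mol.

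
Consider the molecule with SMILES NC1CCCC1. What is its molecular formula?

Walk through each heavy atom and fill implicit hydrogens from standard valence (C 4, N 3, O 2, S 2, halogen 1):
  atom 1: N, bond orders sum to 1 (valence 3) → 2 H
  atom 2: C, bond orders sum to 3 (valence 4) → 1 H
  atom 3: C, bond orders sum to 2 (valence 4) → 2 H
  atom 4: C, bond orders sum to 2 (valence 4) → 2 H
  atom 5: C, bond orders sum to 2 (valence 4) → 2 H
  atom 6: C, bond orders sum to 2 (valence 4) → 2 H
Totals → C:5, H:11, N:1.

C5H11N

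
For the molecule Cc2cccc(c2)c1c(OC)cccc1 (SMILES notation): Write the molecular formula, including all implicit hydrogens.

Walk through each heavy atom and fill implicit hydrogens from standard valence (C 4, N 3, O 2, S 2, halogen 1); for lowercase aromatic atoms, an aromatic c carries 1 H when it has two neighbours and 0 H with three, and aromatic n carries 0 H:
  atom 1: C, bond orders sum to 1 (valence 4) → 3 H
  atom 2: aromatic c, 3 neighbours → 0 H
  atom 3: aromatic c, 2 neighbours → 1 H
  atom 4: aromatic c, 2 neighbours → 1 H
  atom 5: aromatic c, 2 neighbours → 1 H
  atom 6: aromatic c, 3 neighbours → 0 H
  atom 7: aromatic c, 2 neighbours → 1 H
  atom 8: aromatic c, 3 neighbours → 0 H
  atom 9: aromatic c, 3 neighbours → 0 H
  atom 10: O, bond orders sum to 2 (valence 2) → 0 H
  atom 11: C, bond orders sum to 1 (valence 4) → 3 H
  atom 12: aromatic c, 2 neighbours → 1 H
  atom 13: aromatic c, 2 neighbours → 1 H
  atom 14: aromatic c, 2 neighbours → 1 H
  atom 15: aromatic c, 2 neighbours → 1 H
Totals → C:14, H:14, O:1.
In Hill order: C14H14O.

C14H14O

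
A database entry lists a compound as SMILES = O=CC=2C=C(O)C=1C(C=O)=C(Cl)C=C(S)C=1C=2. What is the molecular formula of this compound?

C12H7ClO3S

Walk through each heavy atom and fill implicit hydrogens from standard valence (C 4, N 3, O 2, S 2, halogen 1):
  atom 1: O, bond orders sum to 2 (valence 2) → 0 H
  atom 2: C, bond orders sum to 3 (valence 4) → 1 H
  atom 3: C, bond orders sum to 4 (valence 4) → 0 H
  atom 4: C, bond orders sum to 3 (valence 4) → 1 H
  atom 5: C, bond orders sum to 4 (valence 4) → 0 H
  atom 6: O, bond orders sum to 1 (valence 2) → 1 H
  atom 7: C, bond orders sum to 4 (valence 4) → 0 H
  atom 8: C, bond orders sum to 4 (valence 4) → 0 H
  atom 9: C, bond orders sum to 3 (valence 4) → 1 H
  atom 10: O, bond orders sum to 2 (valence 2) → 0 H
  atom 11: C, bond orders sum to 4 (valence 4) → 0 H
  atom 12: Cl (halogen, monovalent) → 0 H
  atom 13: C, bond orders sum to 3 (valence 4) → 1 H
  atom 14: C, bond orders sum to 4 (valence 4) → 0 H
  atom 15: S, bond orders sum to 1 (valence 2) → 1 H
  atom 16: C, bond orders sum to 4 (valence 4) → 0 H
  atom 17: C, bond orders sum to 3 (valence 4) → 1 H
Totals → C:12, H:7, Cl:1, O:3, S:1.
In Hill order: C12H7ClO3S.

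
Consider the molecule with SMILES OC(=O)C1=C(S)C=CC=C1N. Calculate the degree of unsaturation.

Degree of unsaturation = (number of rings) + (number of π bonds).
Ring closures in the SMILES: 1.
π bonds: 4 double bonds (each 1 DoU) → 4 DoU from unsaturation.
Total DoU = 1 + 4 = 5.

5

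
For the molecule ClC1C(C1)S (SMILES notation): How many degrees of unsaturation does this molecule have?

1

Molecular formula: C3H5ClS.
DoU = (2C + 2 + N − H − X) / 2, where X is the halogen count and O/S are ignored.
    = (2·3 + 2 + 0 − 5 − 1) / 2 = 2 / 2 = 1.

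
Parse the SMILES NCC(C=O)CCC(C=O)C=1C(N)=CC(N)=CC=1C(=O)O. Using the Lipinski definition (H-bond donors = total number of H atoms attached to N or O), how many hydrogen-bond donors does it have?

Donors: find every N or O and count the H atoms it carries.
  atom 1 (N): bond orders sum to 1 → 2 H
  atom 5 (O): bond orders sum to 2 → 0 H
  atom 10 (O): bond orders sum to 2 → 0 H
  atom 13 (N): bond orders sum to 1 → 2 H
  atom 16 (N): bond orders sum to 1 → 2 H
  atom 20 (O): bond orders sum to 2 → 0 H
  atom 21 (O): bond orders sum to 1 → 1 H
Lipinski HBD = 7.

7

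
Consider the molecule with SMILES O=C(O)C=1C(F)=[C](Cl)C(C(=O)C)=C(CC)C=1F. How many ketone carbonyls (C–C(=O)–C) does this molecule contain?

The ketone motif appears at heavy-atom position 10 in the SMILES.
Other groups present: 1 carboxylic acid.
Ketone count: 1.

1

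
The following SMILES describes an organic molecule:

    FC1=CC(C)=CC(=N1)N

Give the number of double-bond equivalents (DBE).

Molecular formula: C6H7FN2.
DoU = (2C + 2 + N − H − X) / 2, where X is the halogen count and O/S are ignored.
    = (2·6 + 2 + 2 − 7 − 1) / 2 = 8 / 2 = 4.

4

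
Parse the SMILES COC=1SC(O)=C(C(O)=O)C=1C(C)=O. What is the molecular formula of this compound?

C8H8O5S

Walk through each heavy atom and fill implicit hydrogens from standard valence (C 4, N 3, O 2, S 2, halogen 1):
  atom 1: C, bond orders sum to 1 (valence 4) → 3 H
  atom 2: O, bond orders sum to 2 (valence 2) → 0 H
  atom 3: C, bond orders sum to 4 (valence 4) → 0 H
  atom 4: S, bond orders sum to 2 (valence 2) → 0 H
  atom 5: C, bond orders sum to 4 (valence 4) → 0 H
  atom 6: O, bond orders sum to 1 (valence 2) → 1 H
  atom 7: C, bond orders sum to 4 (valence 4) → 0 H
  atom 8: C, bond orders sum to 4 (valence 4) → 0 H
  atom 9: O, bond orders sum to 1 (valence 2) → 1 H
  atom 10: O, bond orders sum to 2 (valence 2) → 0 H
  atom 11: C, bond orders sum to 4 (valence 4) → 0 H
  atom 12: C, bond orders sum to 4 (valence 4) → 0 H
  atom 13: C, bond orders sum to 1 (valence 4) → 3 H
  atom 14: O, bond orders sum to 2 (valence 2) → 0 H
Totals → C:8, H:8, O:5, S:1.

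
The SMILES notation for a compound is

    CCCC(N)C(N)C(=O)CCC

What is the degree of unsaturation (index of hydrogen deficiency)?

1

Degree of unsaturation = (number of rings) + (number of π bonds).
Ring closures in the SMILES: 0.
π bonds: 1 double bond (each 1 DoU) → 1 DoU from unsaturation.
Total DoU = 0 + 1 = 1.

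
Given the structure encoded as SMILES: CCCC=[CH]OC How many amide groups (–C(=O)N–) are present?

0

Scan the SMILES for the amide motif — none present.
Groups that are present: 1 alkene, 1 ether.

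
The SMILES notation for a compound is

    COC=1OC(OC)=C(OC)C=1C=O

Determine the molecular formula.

C8H10O5

Walk through each heavy atom and fill implicit hydrogens from standard valence (C 4, N 3, O 2, S 2, halogen 1):
  atom 1: C, bond orders sum to 1 (valence 4) → 3 H
  atom 2: O, bond orders sum to 2 (valence 2) → 0 H
  atom 3: C, bond orders sum to 4 (valence 4) → 0 H
  atom 4: O, bond orders sum to 2 (valence 2) → 0 H
  atom 5: C, bond orders sum to 4 (valence 4) → 0 H
  atom 6: O, bond orders sum to 2 (valence 2) → 0 H
  atom 7: C, bond orders sum to 1 (valence 4) → 3 H
  atom 8: C, bond orders sum to 4 (valence 4) → 0 H
  atom 9: O, bond orders sum to 2 (valence 2) → 0 H
  atom 10: C, bond orders sum to 1 (valence 4) → 3 H
  atom 11: C, bond orders sum to 4 (valence 4) → 0 H
  atom 12: C, bond orders sum to 3 (valence 4) → 1 H
  atom 13: O, bond orders sum to 2 (valence 2) → 0 H
Totals → C:8, H:10, O:5.
In Hill order: C8H10O5.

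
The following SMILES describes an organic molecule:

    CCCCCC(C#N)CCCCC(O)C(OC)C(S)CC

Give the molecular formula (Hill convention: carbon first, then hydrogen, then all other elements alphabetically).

Walk through each heavy atom and fill implicit hydrogens from standard valence (C 4, N 3, O 2, S 2, halogen 1):
  atom 1: C, bond orders sum to 1 (valence 4) → 3 H
  atom 2: C, bond orders sum to 2 (valence 4) → 2 H
  atom 3: C, bond orders sum to 2 (valence 4) → 2 H
  atom 4: C, bond orders sum to 2 (valence 4) → 2 H
  atom 5: C, bond orders sum to 2 (valence 4) → 2 H
  atom 6: C, bond orders sum to 3 (valence 4) → 1 H
  atom 7: C, bond orders sum to 4 (valence 4) → 0 H
  atom 8: N, bond orders sum to 3 (valence 3) → 0 H
  atom 9: C, bond orders sum to 2 (valence 4) → 2 H
  atom 10: C, bond orders sum to 2 (valence 4) → 2 H
  atom 11: C, bond orders sum to 2 (valence 4) → 2 H
  atom 12: C, bond orders sum to 2 (valence 4) → 2 H
  atom 13: C, bond orders sum to 3 (valence 4) → 1 H
  atom 14: O, bond orders sum to 1 (valence 2) → 1 H
  atom 15: C, bond orders sum to 3 (valence 4) → 1 H
  atom 16: O, bond orders sum to 2 (valence 2) → 0 H
  atom 17: C, bond orders sum to 1 (valence 4) → 3 H
  atom 18: C, bond orders sum to 3 (valence 4) → 1 H
  atom 19: S, bond orders sum to 1 (valence 2) → 1 H
  atom 20: C, bond orders sum to 2 (valence 4) → 2 H
  atom 21: C, bond orders sum to 1 (valence 4) → 3 H
Totals → C:17, H:33, N:1, O:2, S:1.

C17H33NO2S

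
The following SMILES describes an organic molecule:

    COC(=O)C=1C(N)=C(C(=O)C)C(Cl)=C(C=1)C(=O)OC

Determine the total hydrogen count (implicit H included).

Walk through each heavy atom and fill implicit hydrogens from standard valence (C 4, N 3, O 2, S 2, halogen 1):
  atom 1: C, bond orders sum to 1 (valence 4) → 3 H
  atom 2: O, bond orders sum to 2 (valence 2) → 0 H
  atom 3: C, bond orders sum to 4 (valence 4) → 0 H
  atom 4: O, bond orders sum to 2 (valence 2) → 0 H
  atom 5: C, bond orders sum to 4 (valence 4) → 0 H
  atom 6: C, bond orders sum to 4 (valence 4) → 0 H
  atom 7: N, bond orders sum to 1 (valence 3) → 2 H
  atom 8: C, bond orders sum to 4 (valence 4) → 0 H
  atom 9: C, bond orders sum to 4 (valence 4) → 0 H
  atom 10: O, bond orders sum to 2 (valence 2) → 0 H
  atom 11: C, bond orders sum to 1 (valence 4) → 3 H
  atom 12: C, bond orders sum to 4 (valence 4) → 0 H
  atom 13: Cl (halogen, monovalent) → 0 H
  atom 14: C, bond orders sum to 4 (valence 4) → 0 H
  atom 15: C, bond orders sum to 3 (valence 4) → 1 H
  atom 16: C, bond orders sum to 4 (valence 4) → 0 H
  atom 17: O, bond orders sum to 2 (valence 2) → 0 H
  atom 18: O, bond orders sum to 2 (valence 2) → 0 H
  atom 19: C, bond orders sum to 1 (valence 4) → 3 H
Total hydrogens: 12.

12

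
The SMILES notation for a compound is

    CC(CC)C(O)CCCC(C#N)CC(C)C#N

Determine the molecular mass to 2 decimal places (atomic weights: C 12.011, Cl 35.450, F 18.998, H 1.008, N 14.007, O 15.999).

236.36 g/mol

First, the molecular formula is C14H24N2O (counting implicit H from valence).
  C: 14 × 12.011 = 168.154
  H: 24 × 1.008 = 24.192
  N: 2 × 14.007 = 28.014
  O: 1 × 15.999 = 15.999
Sum: 14×12.011 + 24×1.008 + 2×14.007 + 1×15.999 = 236.359 → 236.36 g/mol.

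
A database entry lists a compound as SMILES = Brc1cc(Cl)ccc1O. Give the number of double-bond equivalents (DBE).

4

Molecular formula: C6H4BrClO.
DoU = (2C + 2 + N − H − X) / 2, where X is the halogen count and O/S are ignored.
    = (2·6 + 2 + 0 − 4 − 2) / 2 = 8 / 2 = 4.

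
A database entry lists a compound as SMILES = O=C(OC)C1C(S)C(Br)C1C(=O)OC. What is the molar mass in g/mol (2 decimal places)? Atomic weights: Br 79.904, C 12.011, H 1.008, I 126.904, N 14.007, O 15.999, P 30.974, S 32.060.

First, the molecular formula is C8H11BrO4S (counting implicit H from valence).
  Br: 1 × 79.904 = 79.904
  C: 8 × 12.011 = 96.088
  H: 11 × 1.008 = 11.088
  O: 4 × 15.999 = 63.996
  S: 1 × 32.060 = 32.060
Sum: 1×79.904 + 8×12.011 + 11×1.008 + 4×15.999 + 1×32.060 = 283.136 → 283.14 g/mol.

283.14 g/mol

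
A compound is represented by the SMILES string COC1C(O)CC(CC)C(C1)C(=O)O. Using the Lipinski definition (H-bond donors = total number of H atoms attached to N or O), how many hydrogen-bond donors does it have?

Donors: find every N or O and count the H atoms it carries.
  atom 2 (O): bond orders sum to 2 → 0 H
  atom 5 (O): bond orders sum to 1 → 1 H
  atom 13 (O): bond orders sum to 2 → 0 H
  atom 14 (O): bond orders sum to 1 → 1 H
Lipinski HBD = 2.

2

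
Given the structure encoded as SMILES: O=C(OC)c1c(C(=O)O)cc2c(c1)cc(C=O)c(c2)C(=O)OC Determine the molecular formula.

Walk through each heavy atom and fill implicit hydrogens from standard valence (C 4, N 3, O 2, S 2, halogen 1); for lowercase aromatic atoms, an aromatic c carries 1 H when it has two neighbours and 0 H with three, and aromatic n carries 0 H:
  atom 1: O, bond orders sum to 2 (valence 2) → 0 H
  atom 2: C, bond orders sum to 4 (valence 4) → 0 H
  atom 3: O, bond orders sum to 2 (valence 2) → 0 H
  atom 4: C, bond orders sum to 1 (valence 4) → 3 H
  atom 5: aromatic c, 3 neighbours → 0 H
  atom 6: aromatic c, 3 neighbours → 0 H
  atom 7: C, bond orders sum to 4 (valence 4) → 0 H
  atom 8: O, bond orders sum to 2 (valence 2) → 0 H
  atom 9: O, bond orders sum to 1 (valence 2) → 1 H
  atom 10: aromatic c, 2 neighbours → 1 H
  atom 11: aromatic c, 3 neighbours → 0 H
  atom 12: aromatic c, 3 neighbours → 0 H
  atom 13: aromatic c, 2 neighbours → 1 H
  atom 14: aromatic c, 2 neighbours → 1 H
  atom 15: aromatic c, 3 neighbours → 0 H
  atom 16: C, bond orders sum to 3 (valence 4) → 1 H
  atom 17: O, bond orders sum to 2 (valence 2) → 0 H
  atom 18: aromatic c, 3 neighbours → 0 H
  atom 19: aromatic c, 2 neighbours → 1 H
  atom 20: C, bond orders sum to 4 (valence 4) → 0 H
  atom 21: O, bond orders sum to 2 (valence 2) → 0 H
  atom 22: O, bond orders sum to 2 (valence 2) → 0 H
  atom 23: C, bond orders sum to 1 (valence 4) → 3 H
Totals → C:16, H:12, O:7.

C16H12O7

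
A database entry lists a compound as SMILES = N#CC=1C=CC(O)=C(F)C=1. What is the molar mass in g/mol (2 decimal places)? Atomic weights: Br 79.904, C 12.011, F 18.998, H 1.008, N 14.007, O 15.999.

137.11 g/mol

First, the molecular formula is C7H4FNO (counting implicit H from valence).
  C: 7 × 12.011 = 84.077
  F: 1 × 18.998 = 18.998
  H: 4 × 1.008 = 4.032
  N: 1 × 14.007 = 14.007
  O: 1 × 15.999 = 15.999
Sum: 7×12.011 + 1×18.998 + 4×1.008 + 1×14.007 + 1×15.999 = 137.113 → 137.11 g/mol.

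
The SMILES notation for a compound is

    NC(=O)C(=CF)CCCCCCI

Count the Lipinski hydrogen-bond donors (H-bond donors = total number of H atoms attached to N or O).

Donors: find every N or O and count the H atoms it carries.
  atom 1 (N): bond orders sum to 1 → 2 H
  atom 3 (O): bond orders sum to 2 → 0 H
Lipinski HBD = 2.

2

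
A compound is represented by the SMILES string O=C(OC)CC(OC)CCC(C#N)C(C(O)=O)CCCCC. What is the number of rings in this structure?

0

In SMILES, each pair of matching ring-closure digits denotes one ring-closing bond; the number of such bonds equals the number of independent rings.
Ring-closure bonds here: 0.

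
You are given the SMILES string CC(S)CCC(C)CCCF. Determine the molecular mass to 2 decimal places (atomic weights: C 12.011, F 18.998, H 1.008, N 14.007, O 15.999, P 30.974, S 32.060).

178.31 g/mol

First, the molecular formula is C9H19FS (counting implicit H from valence).
  C: 9 × 12.011 = 108.099
  F: 1 × 18.998 = 18.998
  H: 19 × 1.008 = 19.152
  S: 1 × 32.060 = 32.060
Sum: 9×12.011 + 1×18.998 + 19×1.008 + 1×32.060 = 178.309 → 178.31 g/mol.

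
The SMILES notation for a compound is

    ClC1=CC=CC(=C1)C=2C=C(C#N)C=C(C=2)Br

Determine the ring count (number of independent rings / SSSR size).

In SMILES, each pair of matching ring-closure digits denotes one ring-closing bond; the number of such bonds equals the number of independent rings.
Ring-closure bonds here: 2.

2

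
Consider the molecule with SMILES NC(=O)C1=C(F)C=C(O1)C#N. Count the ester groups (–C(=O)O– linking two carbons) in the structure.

Scan the SMILES for the ester motif — none present.
Groups that are present: 1 amide, 1 nitrile.

0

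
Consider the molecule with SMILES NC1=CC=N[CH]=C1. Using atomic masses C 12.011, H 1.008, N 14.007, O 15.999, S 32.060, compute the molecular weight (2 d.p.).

94.12 g/mol

First, the molecular formula is C5H6N2 (counting implicit H from valence).
  C: 5 × 12.011 = 60.055
  H: 6 × 1.008 = 6.048
  N: 2 × 14.007 = 28.014
Sum: 5×12.011 + 6×1.008 + 2×14.007 = 94.117 → 94.12 g/mol.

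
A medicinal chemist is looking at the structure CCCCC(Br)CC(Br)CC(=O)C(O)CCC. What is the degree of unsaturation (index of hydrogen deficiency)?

Molecular formula: C13H24Br2O2.
DoU = (2C + 2 + N − H − X) / 2, where X is the halogen count and O/S are ignored.
    = (2·13 + 2 + 0 − 24 − 2) / 2 = 2 / 2 = 1.

1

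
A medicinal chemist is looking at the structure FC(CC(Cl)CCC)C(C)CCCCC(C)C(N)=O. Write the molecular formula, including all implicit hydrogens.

C15H29ClFNO

Walk through each heavy atom and fill implicit hydrogens from standard valence (C 4, N 3, O 2, S 2, halogen 1):
  atom 1: F (halogen, monovalent) → 0 H
  atom 2: C, bond orders sum to 3 (valence 4) → 1 H
  atom 3: C, bond orders sum to 2 (valence 4) → 2 H
  atom 4: C, bond orders sum to 3 (valence 4) → 1 H
  atom 5: Cl (halogen, monovalent) → 0 H
  atom 6: C, bond orders sum to 2 (valence 4) → 2 H
  atom 7: C, bond orders sum to 2 (valence 4) → 2 H
  atom 8: C, bond orders sum to 1 (valence 4) → 3 H
  atom 9: C, bond orders sum to 3 (valence 4) → 1 H
  atom 10: C, bond orders sum to 1 (valence 4) → 3 H
  atom 11: C, bond orders sum to 2 (valence 4) → 2 H
  atom 12: C, bond orders sum to 2 (valence 4) → 2 H
  atom 13: C, bond orders sum to 2 (valence 4) → 2 H
  atom 14: C, bond orders sum to 2 (valence 4) → 2 H
  atom 15: C, bond orders sum to 3 (valence 4) → 1 H
  atom 16: C, bond orders sum to 1 (valence 4) → 3 H
  atom 17: C, bond orders sum to 4 (valence 4) → 0 H
  atom 18: N, bond orders sum to 1 (valence 3) → 2 H
  atom 19: O, bond orders sum to 2 (valence 2) → 0 H
Totals → C:15, H:29, Cl:1, F:1, N:1, O:1.
In Hill order: C15H29ClFNO.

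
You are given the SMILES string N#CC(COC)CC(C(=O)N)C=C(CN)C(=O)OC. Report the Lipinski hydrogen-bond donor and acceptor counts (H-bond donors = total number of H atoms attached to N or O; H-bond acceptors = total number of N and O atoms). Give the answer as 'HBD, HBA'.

Donors: find every N or O and count the H atoms it carries.
  atom 1 (N): bond orders sum to 3 → 0 H
  atom 5 (O): bond orders sum to 2 → 0 H
  atom 10 (O): bond orders sum to 2 → 0 H
  atom 11 (N): bond orders sum to 1 → 2 H
  atom 15 (N): bond orders sum to 1 → 2 H
  atom 17 (O): bond orders sum to 2 → 0 H
  atom 18 (O): bond orders sum to 2 → 0 H
Lipinski HBD = 4.
Acceptors: N atoms = 3, O atoms = 4 → HBA = 7.

4, 7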